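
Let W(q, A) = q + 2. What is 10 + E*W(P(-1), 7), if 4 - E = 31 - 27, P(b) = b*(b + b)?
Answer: 10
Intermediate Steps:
P(b) = 2*b**2 (P(b) = b*(2*b) = 2*b**2)
W(q, A) = 2 + q
E = 0 (E = 4 - (31 - 27) = 4 - 1*4 = 4 - 4 = 0)
10 + E*W(P(-1), 7) = 10 + 0*(2 + 2*(-1)**2) = 10 + 0*(2 + 2*1) = 10 + 0*(2 + 2) = 10 + 0*4 = 10 + 0 = 10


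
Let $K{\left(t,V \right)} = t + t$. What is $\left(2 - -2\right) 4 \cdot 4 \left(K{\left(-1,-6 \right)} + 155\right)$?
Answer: $9792$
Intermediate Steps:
$K{\left(t,V \right)} = 2 t$
$\left(2 - -2\right) 4 \cdot 4 \left(K{\left(-1,-6 \right)} + 155\right) = \left(2 - -2\right) 4 \cdot 4 \left(2 \left(-1\right) + 155\right) = \left(2 + 2\right) 4 \cdot 4 \left(-2 + 155\right) = 4 \cdot 4 \cdot 4 \cdot 153 = 16 \cdot 4 \cdot 153 = 64 \cdot 153 = 9792$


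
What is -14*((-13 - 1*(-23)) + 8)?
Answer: -252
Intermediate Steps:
-14*((-13 - 1*(-23)) + 8) = -14*((-13 + 23) + 8) = -14*(10 + 8) = -14*18 = -252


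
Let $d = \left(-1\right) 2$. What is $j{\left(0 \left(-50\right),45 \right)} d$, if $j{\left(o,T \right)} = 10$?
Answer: $-20$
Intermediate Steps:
$d = -2$
$j{\left(0 \left(-50\right),45 \right)} d = 10 \left(-2\right) = -20$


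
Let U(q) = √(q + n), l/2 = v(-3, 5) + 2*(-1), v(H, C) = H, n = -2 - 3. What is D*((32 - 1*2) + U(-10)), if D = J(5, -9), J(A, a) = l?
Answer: -300 - 10*I*√15 ≈ -300.0 - 38.73*I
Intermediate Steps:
n = -5
l = -10 (l = 2*(-3 + 2*(-1)) = 2*(-3 - 2) = 2*(-5) = -10)
J(A, a) = -10
D = -10
U(q) = √(-5 + q) (U(q) = √(q - 5) = √(-5 + q))
D*((32 - 1*2) + U(-10)) = -10*((32 - 1*2) + √(-5 - 10)) = -10*((32 - 2) + √(-15)) = -10*(30 + I*√15) = -300 - 10*I*√15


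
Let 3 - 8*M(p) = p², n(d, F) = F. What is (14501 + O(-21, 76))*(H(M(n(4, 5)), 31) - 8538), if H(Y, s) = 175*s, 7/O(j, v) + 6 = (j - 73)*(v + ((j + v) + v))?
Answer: -878636333641/19464 ≈ -4.5142e+7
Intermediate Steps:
O(j, v) = 7/(-6 + (-73 + j)*(j + 3*v)) (O(j, v) = 7/(-6 + (j - 73)*(v + ((j + v) + v))) = 7/(-6 + (-73 + j)*(v + (j + 2*v))) = 7/(-6 + (-73 + j)*(j + 3*v)))
M(p) = 3/8 - p²/8
(14501 + O(-21, 76))*(H(M(n(4, 5)), 31) - 8538) = (14501 + 7/(-6 + (-21)² - 219*76 - 73*(-21) + 3*(-21)*76))*(175*31 - 8538) = (14501 + 7/(-6 + 441 - 16644 + 1533 - 4788))*(5425 - 8538) = (14501 + 7/(-19464))*(-3113) = (14501 + 7*(-1/19464))*(-3113) = (14501 - 7/19464)*(-3113) = (282247457/19464)*(-3113) = -878636333641/19464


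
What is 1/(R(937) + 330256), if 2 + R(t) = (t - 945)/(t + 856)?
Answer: 1793/592145414 ≈ 3.0280e-6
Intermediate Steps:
R(t) = -2 + (-945 + t)/(856 + t) (R(t) = -2 + (t - 945)/(t + 856) = -2 + (-945 + t)/(856 + t))
1/(R(937) + 330256) = 1/((-2657 - 1*937)/(856 + 937) + 330256) = 1/((-2657 - 937)/1793 + 330256) = 1/((1/1793)*(-3594) + 330256) = 1/(-3594/1793 + 330256) = 1/(592145414/1793) = 1793/592145414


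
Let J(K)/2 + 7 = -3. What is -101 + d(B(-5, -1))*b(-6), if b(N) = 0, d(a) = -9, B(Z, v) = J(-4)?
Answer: -101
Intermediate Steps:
J(K) = -20 (J(K) = -14 + 2*(-3) = -14 - 6 = -20)
B(Z, v) = -20
-101 + d(B(-5, -1))*b(-6) = -101 - 9*0 = -101 + 0 = -101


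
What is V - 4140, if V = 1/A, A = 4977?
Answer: -20604779/4977 ≈ -4140.0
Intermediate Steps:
V = 1/4977 ≈ 0.00020092
V - 4140 = 1/4977 - 4140 = -20604779/4977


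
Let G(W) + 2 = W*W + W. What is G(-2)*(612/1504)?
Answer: 0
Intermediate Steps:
G(W) = -2 + W + W² (G(W) = -2 + (W*W + W) = -2 + (W² + W) = -2 + (W + W²) = -2 + W + W²)
G(-2)*(612/1504) = (-2 - 2 + (-2)²)*(612/1504) = (-2 - 2 + 4)*(612*(1/1504)) = 0*(153/376) = 0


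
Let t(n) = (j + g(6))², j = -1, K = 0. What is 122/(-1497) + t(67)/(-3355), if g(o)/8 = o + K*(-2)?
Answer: -3716183/5022435 ≈ -0.73992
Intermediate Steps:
g(o) = 8*o (g(o) = 8*(o + 0*(-2)) = 8*(o + 0) = 8*o)
t(n) = 2209 (t(n) = (-1 + 8*6)² = (-1 + 48)² = 47² = 2209)
122/(-1497) + t(67)/(-3355) = 122/(-1497) + 2209/(-3355) = 122*(-1/1497) + 2209*(-1/3355) = -122/1497 - 2209/3355 = -3716183/5022435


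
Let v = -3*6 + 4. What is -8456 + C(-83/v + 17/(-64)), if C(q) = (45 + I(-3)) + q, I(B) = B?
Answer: -3766935/448 ≈ -8408.3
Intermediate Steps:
v = -14 (v = -18 + 4 = -14)
C(q) = 42 + q (C(q) = (45 - 3) + q = 42 + q)
-8456 + C(-83/v + 17/(-64)) = -8456 + (42 + (-83/(-14) + 17/(-64))) = -8456 + (42 + (-83*(-1/14) + 17*(-1/64))) = -8456 + (42 + (83/14 - 17/64)) = -8456 + (42 + 2537/448) = -8456 + 21353/448 = -3766935/448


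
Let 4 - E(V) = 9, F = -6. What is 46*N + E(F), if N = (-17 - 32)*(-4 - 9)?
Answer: 29297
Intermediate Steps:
E(V) = -5 (E(V) = 4 - 1*9 = 4 - 9 = -5)
N = 637 (N = -49*(-13) = 637)
46*N + E(F) = 46*637 - 5 = 29302 - 5 = 29297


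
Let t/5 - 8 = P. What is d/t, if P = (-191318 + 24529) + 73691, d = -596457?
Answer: 198819/155150 ≈ 1.2815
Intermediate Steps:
P = -93098 (P = -166789 + 73691 = -93098)
t = -465450 (t = 40 + 5*(-93098) = 40 - 465490 = -465450)
d/t = -596457/(-465450) = -596457*(-1/465450) = 198819/155150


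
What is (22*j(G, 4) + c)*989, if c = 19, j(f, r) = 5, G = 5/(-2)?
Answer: 127581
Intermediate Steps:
G = -5/2 (G = 5*(-½) = -5/2 ≈ -2.5000)
(22*j(G, 4) + c)*989 = (22*5 + 19)*989 = (110 + 19)*989 = 129*989 = 127581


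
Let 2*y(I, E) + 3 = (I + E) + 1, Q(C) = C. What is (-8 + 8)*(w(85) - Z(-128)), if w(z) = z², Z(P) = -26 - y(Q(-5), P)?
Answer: 0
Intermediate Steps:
y(I, E) = -1 + E/2 + I/2 (y(I, E) = -3/2 + ((I + E) + 1)/2 = -3/2 + ((E + I) + 1)/2 = -3/2 + (1 + E + I)/2 = -3/2 + (½ + E/2 + I/2) = -1 + E/2 + I/2)
Z(P) = -45/2 - P/2 (Z(P) = -26 - (-1 + P/2 + (½)*(-5)) = -26 - (-1 + P/2 - 5/2) = -26 - (-7/2 + P/2) = -26 + (7/2 - P/2) = -45/2 - P/2)
(-8 + 8)*(w(85) - Z(-128)) = (-8 + 8)*(85² - (-45/2 - ½*(-128))) = 0*(7225 - (-45/2 + 64)) = 0*(7225 - 1*83/2) = 0*(7225 - 83/2) = 0*(14367/2) = 0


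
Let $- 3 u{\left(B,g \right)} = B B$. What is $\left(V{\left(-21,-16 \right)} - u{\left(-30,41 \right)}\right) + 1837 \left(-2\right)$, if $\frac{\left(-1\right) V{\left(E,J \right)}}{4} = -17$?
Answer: $-3306$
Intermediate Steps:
$u{\left(B,g \right)} = - \frac{B^{2}}{3}$ ($u{\left(B,g \right)} = - \frac{B B}{3} = - \frac{B^{2}}{3}$)
$V{\left(E,J \right)} = 68$ ($V{\left(E,J \right)} = \left(-4\right) \left(-17\right) = 68$)
$\left(V{\left(-21,-16 \right)} - u{\left(-30,41 \right)}\right) + 1837 \left(-2\right) = \left(68 - - \frac{\left(-30\right)^{2}}{3}\right) + 1837 \left(-2\right) = \left(68 - \left(- \frac{1}{3}\right) 900\right) - 3674 = \left(68 - -300\right) - 3674 = \left(68 + 300\right) - 3674 = 368 - 3674 = -3306$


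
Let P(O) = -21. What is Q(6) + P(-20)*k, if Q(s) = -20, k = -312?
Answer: 6532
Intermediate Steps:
Q(6) + P(-20)*k = -20 - 21*(-312) = -20 + 6552 = 6532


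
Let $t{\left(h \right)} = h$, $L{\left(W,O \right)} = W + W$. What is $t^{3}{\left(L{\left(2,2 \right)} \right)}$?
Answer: $64$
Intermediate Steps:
$L{\left(W,O \right)} = 2 W$
$t^{3}{\left(L{\left(2,2 \right)} \right)} = \left(2 \cdot 2\right)^{3} = 4^{3} = 64$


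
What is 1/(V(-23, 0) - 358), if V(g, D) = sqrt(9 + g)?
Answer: -179/64089 - I*sqrt(14)/128178 ≈ -0.002793 - 2.9191e-5*I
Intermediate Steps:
1/(V(-23, 0) - 358) = 1/(sqrt(9 - 23) - 358) = 1/(sqrt(-14) - 358) = 1/(I*sqrt(14) - 358) = 1/(-358 + I*sqrt(14))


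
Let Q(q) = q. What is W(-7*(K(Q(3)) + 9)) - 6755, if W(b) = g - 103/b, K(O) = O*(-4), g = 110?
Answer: -139648/21 ≈ -6649.9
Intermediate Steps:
K(O) = -4*O
W(b) = 110 - 103/b
W(-7*(K(Q(3)) + 9)) - 6755 = (110 - 103*(-1/(7*(-4*3 + 9)))) - 6755 = (110 - 103*(-1/(7*(-12 + 9)))) - 6755 = (110 - 103/((-7*(-3)))) - 6755 = (110 - 103/21) - 6755 = 2207/21 - 6755 = -139648/21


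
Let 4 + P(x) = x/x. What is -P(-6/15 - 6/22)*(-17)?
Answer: -51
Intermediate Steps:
P(x) = -3 (P(x) = -4 + x/x = -4 + 1 = -3)
-P(-6/15 - 6/22)*(-17) = -(-3)*(-17) = -1*51 = -51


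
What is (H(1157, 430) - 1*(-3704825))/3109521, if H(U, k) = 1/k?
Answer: 531024917/445698010 ≈ 1.1914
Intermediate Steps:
(H(1157, 430) - 1*(-3704825))/3109521 = (1/430 - 1*(-3704825))/3109521 = (1/430 + 3704825)*(1/3109521) = (1593074751/430)*(1/3109521) = 531024917/445698010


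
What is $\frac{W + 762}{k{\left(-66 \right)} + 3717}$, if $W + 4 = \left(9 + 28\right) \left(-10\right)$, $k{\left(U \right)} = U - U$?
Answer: $\frac{388}{3717} \approx 0.10439$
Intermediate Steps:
$k{\left(U \right)} = 0$
$W = -374$ ($W = -4 + \left(9 + 28\right) \left(-10\right) = -4 + 37 \left(-10\right) = -4 - 370 = -374$)
$\frac{W + 762}{k{\left(-66 \right)} + 3717} = \frac{-374 + 762}{0 + 3717} = \frac{388}{3717}$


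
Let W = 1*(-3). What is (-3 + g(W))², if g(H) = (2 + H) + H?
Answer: 49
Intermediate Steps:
W = -3
g(H) = 2 + 2*H
(-3 + g(W))² = (-3 + (2 + 2*(-3)))² = (-3 + (2 - 6))² = (-3 - 4)² = (-7)² = 49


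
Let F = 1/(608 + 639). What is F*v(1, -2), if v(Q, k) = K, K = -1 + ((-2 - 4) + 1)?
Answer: -6/1247 ≈ -0.0048115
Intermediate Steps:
K = -6 (K = -1 + (-6 + 1) = -1 - 5 = -6)
v(Q, k) = -6
F = 1/1247 ≈ 0.00080192
F*v(1, -2) = (1/1247)*(-6) = -6/1247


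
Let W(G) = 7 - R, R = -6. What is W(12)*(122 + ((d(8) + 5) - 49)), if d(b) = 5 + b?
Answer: 1183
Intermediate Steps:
W(G) = 13 (W(G) = 7 - 1*(-6) = 7 + 6 = 13)
W(12)*(122 + ((d(8) + 5) - 49)) = 13*(122 + (((5 + 8) + 5) - 49)) = 13*(122 + ((13 + 5) - 49)) = 13*(122 + (18 - 49)) = 13*(122 - 31) = 13*91 = 1183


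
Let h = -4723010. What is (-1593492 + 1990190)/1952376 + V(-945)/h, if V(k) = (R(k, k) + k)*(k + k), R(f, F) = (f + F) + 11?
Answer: -427346247319/461054568588 ≈ -0.92689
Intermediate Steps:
R(f, F) = 11 + F + f (R(f, F) = (F + f) + 11 = 11 + F + f)
V(k) = 2*k*(11 + 3*k) (V(k) = ((11 + k + k) + k)*(k + k) = ((11 + 2*k) + k)*(2*k) = (11 + 3*k)*(2*k) = 2*k*(11 + 3*k))
(-1593492 + 1990190)/1952376 + V(-945)/h = (-1593492 + 1990190)/1952376 + (2*(-945)*(11 + 3*(-945)))/(-4723010) = 396698*(1/1952376) + (2*(-945)*(11 - 2835))*(-1/4723010) = 198349/976188 + (2*(-945)*(-2824))*(-1/4723010) = 198349/976188 + 5337360*(-1/4723010) = 198349/976188 - 533736/472301 = -427346247319/461054568588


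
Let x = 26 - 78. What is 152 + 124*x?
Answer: -6296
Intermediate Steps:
x = -52
152 + 124*x = 152 + 124*(-52) = 152 - 6448 = -6296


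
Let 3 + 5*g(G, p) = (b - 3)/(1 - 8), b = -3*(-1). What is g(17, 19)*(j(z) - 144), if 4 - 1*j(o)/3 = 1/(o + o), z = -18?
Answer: 1583/20 ≈ 79.150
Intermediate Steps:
j(o) = 12 - 3/(2*o) (j(o) = 12 - 3/(o + o) = 12 - 3*1/(2*o) = 12 - 3/(2*o))
b = 3
g(G, p) = -⅗ (g(G, p) = -⅗ + ((3 - 3)/(1 - 8))/5 = -⅗ + (0/(-7))/5 = -⅗ + (0*(-⅐))/5 = -⅗ + (⅕)*0 = -⅗ + 0 = -⅗)
g(17, 19)*(j(z) - 144) = -3*((12 - 3/2/(-18)) - 144)/5 = -3*((12 - 3/2*(-1/18)) - 144)/5 = -3*((12 + 1/12) - 144)/5 = -3*(145/12 - 144)/5 = -⅗*(-1583/12) = 1583/20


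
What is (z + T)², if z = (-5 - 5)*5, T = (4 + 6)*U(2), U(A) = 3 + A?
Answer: 0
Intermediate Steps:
T = 50 (T = (4 + 6)*(3 + 2) = 10*5 = 50)
z = -50 (z = -10*5 = -50)
(z + T)² = (-50 + 50)² = 0² = 0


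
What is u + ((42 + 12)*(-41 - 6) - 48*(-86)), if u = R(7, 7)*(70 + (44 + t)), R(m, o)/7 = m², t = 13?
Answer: 45151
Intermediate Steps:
R(m, o) = 7*m²
u = 43561 (u = (7*7²)*(70 + (44 + 13)) = (7*49)*(70 + 57) = 343*127 = 43561)
u + ((42 + 12)*(-41 - 6) - 48*(-86)) = 43561 + ((42 + 12)*(-41 - 6) - 48*(-86)) = 43561 + (54*(-47) + 4128) = 43561 + (-2538 + 4128) = 43561 + 1590 = 45151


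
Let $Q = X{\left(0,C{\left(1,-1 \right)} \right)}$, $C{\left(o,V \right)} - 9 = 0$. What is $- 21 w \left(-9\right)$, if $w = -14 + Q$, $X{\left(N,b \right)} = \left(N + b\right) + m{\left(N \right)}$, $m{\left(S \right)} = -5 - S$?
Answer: $-1890$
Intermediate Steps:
$C{\left(o,V \right)} = 9$ ($C{\left(o,V \right)} = 9 + 0 = 9$)
$X{\left(N,b \right)} = -5 + b$ ($X{\left(N,b \right)} = \left(N + b\right) - \left(5 + N\right) = -5 + b$)
$Q = 4$ ($Q = -5 + 9 = 4$)
$w = -10$ ($w = -14 + 4 = -10$)
$- 21 w \left(-9\right) = \left(-21\right) \left(-10\right) \left(-9\right) = 210 \left(-9\right) = -1890$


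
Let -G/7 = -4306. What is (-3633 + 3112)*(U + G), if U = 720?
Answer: -16079102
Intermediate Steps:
G = 30142 (G = -7*(-4306) = 30142)
(-3633 + 3112)*(U + G) = (-3633 + 3112)*(720 + 30142) = -521*30862 = -16079102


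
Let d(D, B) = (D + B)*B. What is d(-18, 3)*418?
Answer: -18810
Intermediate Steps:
d(D, B) = B*(B + D) (d(D, B) = (B + D)*B = B*(B + D))
d(-18, 3)*418 = (3*(3 - 18))*418 = (3*(-15))*418 = -45*418 = -18810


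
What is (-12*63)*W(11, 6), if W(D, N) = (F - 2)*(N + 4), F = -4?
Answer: 45360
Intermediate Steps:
W(D, N) = -24 - 6*N (W(D, N) = (-4 - 2)*(N + 4) = -6*(4 + N) = -24 - 6*N)
(-12*63)*W(11, 6) = (-12*63)*(-24 - 6*6) = -756*(-24 - 36) = -756*(-60) = 45360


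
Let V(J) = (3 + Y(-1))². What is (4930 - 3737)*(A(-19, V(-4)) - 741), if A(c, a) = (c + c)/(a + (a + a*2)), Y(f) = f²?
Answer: -28311083/32 ≈ -8.8472e+5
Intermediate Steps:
V(J) = 16 (V(J) = (3 + (-1)²)² = (3 + 1)² = 4² = 16)
A(c, a) = c/(2*a) (A(c, a) = (2*c)/(a + (a + 2*a)) = (2*c)/(a + 3*a) = (2*c)/((4*a)) = (2*c)*(1/(4*a)) = c/(2*a))
(4930 - 3737)*(A(-19, V(-4)) - 741) = (4930 - 3737)*((½)*(-19)/16 - 741) = 1193*((½)*(-19)*(1/16) - 741) = 1193*(-19/32 - 741) = 1193*(-23731/32) = -28311083/32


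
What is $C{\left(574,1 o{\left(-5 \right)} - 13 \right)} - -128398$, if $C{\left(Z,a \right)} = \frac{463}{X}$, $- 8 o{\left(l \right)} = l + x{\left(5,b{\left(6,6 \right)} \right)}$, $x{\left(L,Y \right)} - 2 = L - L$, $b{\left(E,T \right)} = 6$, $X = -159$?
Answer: $\frac{20414819}{159} \approx 1.284 \cdot 10^{5}$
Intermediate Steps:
$x{\left(L,Y \right)} = 2$ ($x{\left(L,Y \right)} = 2 + \left(L - L\right) = 2 + 0 = 2$)
$o{\left(l \right)} = - \frac{1}{4} - \frac{l}{8}$ ($o{\left(l \right)} = - \frac{l + 2}{8} = - \frac{2 + l}{8} = - \frac{1}{4} - \frac{l}{8}$)
$C{\left(Z,a \right)} = - \frac{463}{159}$ ($C{\left(Z,a \right)} = \frac{463}{-159} = 463 \left(- \frac{1}{159}\right) = - \frac{463}{159}$)
$C{\left(574,1 o{\left(-5 \right)} - 13 \right)} - -128398 = - \frac{463}{159} - -128398 = - \frac{463}{159} + 128398 = \frac{20414819}{159}$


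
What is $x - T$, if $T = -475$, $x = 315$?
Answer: $790$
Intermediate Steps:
$x - T = 315 - -475 = 315 + 475 = 790$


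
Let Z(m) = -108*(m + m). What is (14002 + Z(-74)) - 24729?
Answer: 5257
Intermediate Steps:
Z(m) = -216*m
(14002 + Z(-74)) - 24729 = (14002 - 216*(-74)) - 24729 = (14002 + 15984) - 24729 = 29986 - 24729 = 5257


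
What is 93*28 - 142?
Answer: 2462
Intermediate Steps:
93*28 - 142 = 2604 - 142 = 2462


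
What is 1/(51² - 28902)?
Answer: -1/26301 ≈ -3.8021e-5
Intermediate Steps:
1/(51² - 28902) = 1/(2601 - 28902) = 1/(-26301) = -1/26301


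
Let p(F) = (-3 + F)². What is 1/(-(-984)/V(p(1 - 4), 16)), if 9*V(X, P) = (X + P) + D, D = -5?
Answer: 47/8856 ≈ 0.0053071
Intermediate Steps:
V(X, P) = -5/9 + P/9 + X/9 (V(X, P) = ((X + P) - 5)/9 = ((P + X) - 5)/9 = (-5 + P + X)/9 = -5/9 + P/9 + X/9)
1/(-(-984)/V(p(1 - 4), 16)) = 1/(-(-984)/(-5/9 + (⅑)*16 + (-3 + (1 - 4))²/9)) = 1/(-(-984)/(-5/9 + 16/9 + (-3 - 3)²/9)) = 1/(-(-984)/(-5/9 + 16/9 + (⅑)*(-6)²)) = 1/(-(-984)/(-5/9 + 16/9 + (⅑)*36)) = 1/(-(-984)/(-5/9 + 16/9 + 4)) = 1/(-(-984)/47/9) = 1/(-(-984)*9/47) = 1/(-1*(-8856/47)) = 1/(8856/47) = 47/8856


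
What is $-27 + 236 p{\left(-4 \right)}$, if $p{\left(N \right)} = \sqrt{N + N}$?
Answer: $-27 + 472 i \sqrt{2} \approx -27.0 + 667.51 i$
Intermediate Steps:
$p{\left(N \right)} = \sqrt{2} \sqrt{N}$ ($p{\left(N \right)} = \sqrt{2 N} = \sqrt{2} \sqrt{N}$)
$-27 + 236 p{\left(-4 \right)} = -27 + 236 \sqrt{2} \sqrt{-4} = -27 + 236 \sqrt{2} \cdot 2 i = -27 + 236 \cdot 2 i \sqrt{2} = -27 + 472 i \sqrt{2}$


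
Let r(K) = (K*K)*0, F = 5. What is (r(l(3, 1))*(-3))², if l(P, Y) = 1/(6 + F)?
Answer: 0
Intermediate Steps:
l(P, Y) = 1/11 (l(P, Y) = 1/(6 + 5) = 1/11)
r(K) = 0 (r(K) = K²*0 = 0)
(r(l(3, 1))*(-3))² = (0*(-3))² = 0² = 0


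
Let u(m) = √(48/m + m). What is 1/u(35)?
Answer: √44555/1273 ≈ 0.16581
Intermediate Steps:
u(m) = √(m + 48/m)
1/u(35) = 1/(√(35 + 48/35)) = 1/(√(1273/35)) = 1/(√44555/35) = √44555/1273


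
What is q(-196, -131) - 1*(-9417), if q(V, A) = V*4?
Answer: 8633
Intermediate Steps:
q(V, A) = 4*V
q(-196, -131) - 1*(-9417) = 4*(-196) - 1*(-9417) = -784 + 9417 = 8633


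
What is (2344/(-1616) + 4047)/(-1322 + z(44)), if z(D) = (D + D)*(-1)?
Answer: -817201/284820 ≈ -2.8692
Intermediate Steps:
z(D) = -2*D (z(D) = (2*D)*(-1) = -2*D)
(2344/(-1616) + 4047)/(-1322 + z(44)) = (2344/(-1616) + 4047)/(-1322 - 2*44) = (2344*(-1/1616) + 4047)/(-1322 - 88) = (-293/202 + 4047)/(-1410) = (817201/202)*(-1/1410) = -817201/284820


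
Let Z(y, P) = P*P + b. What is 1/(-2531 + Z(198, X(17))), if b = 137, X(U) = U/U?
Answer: -1/2393 ≈ -0.00041789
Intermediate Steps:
X(U) = 1
Z(y, P) = 137 + P² (Z(y, P) = P*P + 137 = P² + 137 = 137 + P²)
1/(-2531 + Z(198, X(17))) = 1/(-2531 + (137 + 1²)) = 1/(-2531 + (137 + 1)) = 1/(-2531 + 138) = 1/(-2393) = -1/2393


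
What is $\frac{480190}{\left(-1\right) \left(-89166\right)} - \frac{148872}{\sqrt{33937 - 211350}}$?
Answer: $\frac{240095}{44583} + \frac{148872 i \sqrt{177413}}{177413} \approx 5.3853 + 353.44 i$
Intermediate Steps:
$\frac{480190}{\left(-1\right) \left(-89166\right)} - \frac{148872}{\sqrt{33937 - 211350}} = \frac{480190}{89166} - \frac{148872}{\sqrt{-177413}} = 480190 \cdot \frac{1}{89166} - \frac{148872}{i \sqrt{177413}} = \frac{240095}{44583} - 148872 \left(- \frac{i \sqrt{177413}}{177413}\right) = \frac{240095}{44583} + \frac{148872 i \sqrt{177413}}{177413}$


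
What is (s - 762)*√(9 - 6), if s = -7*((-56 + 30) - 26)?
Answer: -398*√3 ≈ -689.36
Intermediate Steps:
s = 364 (s = -7*(-26 - 26) = -7*(-52) = 364)
(s - 762)*√(9 - 6) = (364 - 762)*√(9 - 6) = -398*√3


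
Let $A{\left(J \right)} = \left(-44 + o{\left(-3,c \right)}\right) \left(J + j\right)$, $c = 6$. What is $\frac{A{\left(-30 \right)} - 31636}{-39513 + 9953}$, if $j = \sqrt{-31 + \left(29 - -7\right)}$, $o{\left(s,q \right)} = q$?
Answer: $\frac{3812}{3695} + \frac{19 \sqrt{5}}{14780} \approx 1.0345$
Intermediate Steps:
$j = \sqrt{5}$ ($j = \sqrt{-31 + \left(29 + 7\right)} = \sqrt{-31 + 36} = \sqrt{5} \approx 2.2361$)
$A{\left(J \right)} = - 38 J - 38 \sqrt{5}$ ($A{\left(J \right)} = \left(-44 + 6\right) \left(J + \sqrt{5}\right) = - 38 \left(J + \sqrt{5}\right) = - 38 J - 38 \sqrt{5}$)
$\frac{A{\left(-30 \right)} - 31636}{-39513 + 9953} = \frac{\left(\left(-38\right) \left(-30\right) - 38 \sqrt{5}\right) - 31636}{-39513 + 9953} = \frac{\left(1140 - 38 \sqrt{5}\right) - 31636}{-29560} = \left(-30496 - 38 \sqrt{5}\right) \left(- \frac{1}{29560}\right) = \frac{3812}{3695} + \frac{19 \sqrt{5}}{14780}$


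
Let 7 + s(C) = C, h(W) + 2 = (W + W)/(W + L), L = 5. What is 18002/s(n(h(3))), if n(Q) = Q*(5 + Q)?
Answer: -288032/187 ≈ -1540.3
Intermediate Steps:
h(W) = -2 + 2*W/(5 + W) (h(W) = -2 + (W + W)/(W + 5) = -2 + (2*W)/(5 + W) = -2 + 2*W/(5 + W))
s(C) = -7 + C
18002/s(n(h(3))) = 18002/(-7 + (-10/(5 + 3))*(5 - 10/(5 + 3))) = 18002/(-7 + (-10/8)*(5 - 10/8)) = 18002/(-7 + (-10*⅛)*(5 - 10*⅛)) = 18002/(-7 - 5*(5 - 5/4)/4) = 18002/(-7 - 5/4*15/4) = 18002/(-7 - 75/16) = 18002/(-187/16) = 18002*(-16/187) = -288032/187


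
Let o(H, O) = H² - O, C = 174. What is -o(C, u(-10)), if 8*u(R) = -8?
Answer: -30277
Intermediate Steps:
u(R) = -1 (u(R) = (⅛)*(-8) = -1)
-o(C, u(-10)) = -(174² - 1*(-1)) = -(30276 + 1) = -1*30277 = -30277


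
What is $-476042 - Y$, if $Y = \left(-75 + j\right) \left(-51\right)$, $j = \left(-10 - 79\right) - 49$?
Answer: $-486905$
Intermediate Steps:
$j = -138$ ($j = -89 - 49 = -138$)
$Y = 10863$ ($Y = \left(-75 - 138\right) \left(-51\right) = \left(-213\right) \left(-51\right) = 10863$)
$-476042 - Y = -476042 - 10863 = -486905$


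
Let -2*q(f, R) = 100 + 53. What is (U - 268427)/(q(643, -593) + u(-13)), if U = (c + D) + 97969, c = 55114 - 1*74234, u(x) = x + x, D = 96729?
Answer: 185698/205 ≈ 905.84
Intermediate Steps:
q(f, R) = -153/2 (q(f, R) = -(100 + 53)/2 = -½*153 = -153/2)
u(x) = 2*x
c = -19120 (c = 55114 - 74234 = -19120)
U = 175578 (U = (-19120 + 96729) + 97969 = 77609 + 97969 = 175578)
(U - 268427)/(q(643, -593) + u(-13)) = (175578 - 268427)/(-153/2 + 2*(-13)) = -92849/(-153/2 - 26) = -92849/(-205/2) = -92849*(-2/205) = 185698/205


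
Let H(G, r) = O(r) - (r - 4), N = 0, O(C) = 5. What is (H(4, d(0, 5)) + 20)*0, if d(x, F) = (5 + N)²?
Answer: 0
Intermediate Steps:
d(x, F) = 25 (d(x, F) = (5 + 0)² = 5² = 25)
H(G, r) = 9 - r (H(G, r) = 5 - (r - 4) = 5 - (-4 + r) = 5 + (4 - r) = 9 - r)
(H(4, d(0, 5)) + 20)*0 = ((9 - 1*25) + 20)*0 = ((9 - 25) + 20)*0 = (-16 + 20)*0 = 4*0 = 0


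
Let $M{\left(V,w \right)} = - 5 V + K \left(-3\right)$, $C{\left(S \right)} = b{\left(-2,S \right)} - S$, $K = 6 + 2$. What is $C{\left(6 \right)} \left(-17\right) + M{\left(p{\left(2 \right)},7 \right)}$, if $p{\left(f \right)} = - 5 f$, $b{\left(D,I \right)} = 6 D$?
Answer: $332$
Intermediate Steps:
$K = 8$
$C{\left(S \right)} = -12 - S$ ($C{\left(S \right)} = 6 \left(-2\right) - S = -12 - S$)
$M{\left(V,w \right)} = -24 - 5 V$ ($M{\left(V,w \right)} = - 5 V + 8 \left(-3\right) = - 5 V - 24 = -24 - 5 V$)
$C{\left(6 \right)} \left(-17\right) + M{\left(p{\left(2 \right)},7 \right)} = \left(-12 - 6\right) \left(-17\right) - \left(24 + 5 \left(\left(-5\right) 2\right)\right) = \left(-12 - 6\right) \left(-17\right) - -26 = \left(-18\right) \left(-17\right) + \left(-24 + 50\right) = 306 + 26 = 332$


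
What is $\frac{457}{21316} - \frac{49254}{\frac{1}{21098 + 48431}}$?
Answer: $- \frac{72998376397199}{21316} \approx -3.4246 \cdot 10^{9}$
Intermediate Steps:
$\frac{457}{21316} - \frac{49254}{\frac{1}{21098 + 48431}} = 457 \cdot \frac{1}{21316} - \frac{49254}{\frac{1}{69529}} = \frac{457}{21316} - 49254 \frac{1}{\frac{1}{69529}} = \frac{457}{21316} - 3424581366 = - \frac{72998376397199}{21316}$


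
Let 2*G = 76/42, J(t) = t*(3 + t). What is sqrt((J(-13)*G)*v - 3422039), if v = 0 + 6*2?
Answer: I*sqrt(167610751)/7 ≈ 1849.5*I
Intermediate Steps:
G = 19/21 (G = (76/42)/2 = (76*(1/42))/2 = (1/2)*(38/21) = 19/21 ≈ 0.90476)
v = 12 (v = 0 + 12 = 12)
sqrt((J(-13)*G)*v - 3422039) = sqrt((-13*(3 - 13)*(19/21))*12 - 3422039) = sqrt((-13*(-10)*(19/21))*12 - 3422039) = sqrt((130*(19/21))*12 - 3422039) = sqrt((2470/21)*12 - 3422039) = sqrt(9880/7 - 3422039) = sqrt(-23944393/7) = I*sqrt(167610751)/7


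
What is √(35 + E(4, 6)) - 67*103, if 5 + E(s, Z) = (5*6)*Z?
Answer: -6901 + √210 ≈ -6886.5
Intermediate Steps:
E(s, Z) = -5 + 30*Z (E(s, Z) = -5 + (5*6)*Z = -5 + 30*Z)
√(35 + E(4, 6)) - 67*103 = √(35 + (-5 + 30*6)) - 67*103 = √(35 + (-5 + 180)) - 6901 = √(35 + 175) - 6901 = √210 - 6901 = -6901 + √210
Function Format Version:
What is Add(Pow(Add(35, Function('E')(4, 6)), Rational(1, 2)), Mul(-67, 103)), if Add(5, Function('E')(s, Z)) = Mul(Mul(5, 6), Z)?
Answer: Add(-6901, Pow(210, Rational(1, 2))) ≈ -6886.5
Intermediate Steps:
Function('E')(s, Z) = Add(-5, Mul(30, Z)) (Function('E')(s, Z) = Add(-5, Mul(Mul(5, 6), Z)) = Add(-5, Mul(30, Z)))
Add(Pow(Add(35, Function('E')(4, 6)), Rational(1, 2)), Mul(-67, 103)) = Add(Pow(Add(35, Add(-5, Mul(30, 6))), Rational(1, 2)), Mul(-67, 103)) = Add(Pow(Add(35, Add(-5, 180)), Rational(1, 2)), -6901) = Add(Pow(Add(35, 175), Rational(1, 2)), -6901) = Add(Pow(210, Rational(1, 2)), -6901) = Add(-6901, Pow(210, Rational(1, 2)))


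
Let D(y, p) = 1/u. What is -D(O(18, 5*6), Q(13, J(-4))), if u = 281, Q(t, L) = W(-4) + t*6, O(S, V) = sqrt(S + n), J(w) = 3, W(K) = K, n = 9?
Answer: -1/281 ≈ -0.0035587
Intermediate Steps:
O(S, V) = sqrt(9 + S) (O(S, V) = sqrt(S + 9) = sqrt(9 + S))
Q(t, L) = -4 + 6*t (Q(t, L) = -4 + t*6 = -4 + 6*t)
D(y, p) = 1/281
-D(O(18, 5*6), Q(13, J(-4))) = -1*1/281 = -1/281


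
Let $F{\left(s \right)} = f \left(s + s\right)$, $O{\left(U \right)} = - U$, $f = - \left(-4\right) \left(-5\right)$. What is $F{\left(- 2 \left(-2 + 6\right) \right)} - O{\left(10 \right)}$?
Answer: $330$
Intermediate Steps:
$f = -20$ ($f = \left(-1\right) 20 = -20$)
$F{\left(s \right)} = - 40 s$ ($F{\left(s \right)} = - 20 \left(s + s\right) = - 20 \cdot 2 s = - 40 s$)
$F{\left(- 2 \left(-2 + 6\right) \right)} - O{\left(10 \right)} = - 40 \left(- 2 \left(-2 + 6\right)\right) - \left(-1\right) 10 = - 40 \left(\left(-2\right) 4\right) - -10 = \left(-40\right) \left(-8\right) + 10 = 320 + 10 = 330$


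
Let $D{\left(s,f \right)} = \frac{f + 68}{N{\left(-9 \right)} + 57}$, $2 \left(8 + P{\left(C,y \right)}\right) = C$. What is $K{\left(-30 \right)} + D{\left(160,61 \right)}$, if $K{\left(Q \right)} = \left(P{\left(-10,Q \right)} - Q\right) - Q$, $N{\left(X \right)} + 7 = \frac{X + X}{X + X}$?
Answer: $\frac{842}{17} \approx 49.529$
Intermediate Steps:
$P{\left(C,y \right)} = -8 + \frac{C}{2}$
$N{\left(X \right)} = -6$ ($N{\left(X \right)} = -7 + \frac{X + X}{X + X} = -7 + \frac{2 X}{2 X} = -7 + 2 X \frac{1}{2 X} = -7 + 1 = -6$)
$K{\left(Q \right)} = -13 - 2 Q$ ($K{\left(Q \right)} = \left(\left(-8 + \frac{1}{2} \left(-10\right)\right) - Q\right) - Q = \left(\left(-8 - 5\right) - Q\right) - Q = \left(-13 - Q\right) - Q = -13 - 2 Q$)
$D{\left(s,f \right)} = \frac{4}{3} + \frac{f}{51}$ ($D{\left(s,f \right)} = \frac{f + 68}{-6 + 57} = \frac{68 + f}{51} = \left(68 + f\right) \frac{1}{51} = \frac{4}{3} + \frac{f}{51}$)
$K{\left(-30 \right)} + D{\left(160,61 \right)} = \left(-13 - -60\right) + \left(\frac{4}{3} + \frac{1}{51} \cdot 61\right) = \left(-13 + 60\right) + \left(\frac{4}{3} + \frac{61}{51}\right) = 47 + \frac{43}{17} = \frac{842}{17}$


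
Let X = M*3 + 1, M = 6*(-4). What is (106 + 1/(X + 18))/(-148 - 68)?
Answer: -5617/11448 ≈ -0.49065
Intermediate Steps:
M = -24
X = -71 (X = -24*3 + 1 = -72 + 1 = -71)
(106 + 1/(X + 18))/(-148 - 68) = (106 + 1/(-71 + 18))/(-148 - 68) = (106 + 1/(-53))/(-216) = -(106 - 1/53)/216 = -1/216*5617/53 = -5617/11448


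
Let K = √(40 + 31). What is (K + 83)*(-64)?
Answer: -5312 - 64*√71 ≈ -5851.3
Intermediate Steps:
K = √71 ≈ 8.4261
(K + 83)*(-64) = (√71 + 83)*(-64) = (83 + √71)*(-64) = -5312 - 64*√71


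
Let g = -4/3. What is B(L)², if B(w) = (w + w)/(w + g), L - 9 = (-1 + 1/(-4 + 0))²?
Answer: 1028196/196249 ≈ 5.2392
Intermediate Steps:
g = -4/3 (g = -4*⅓ = -4/3 ≈ -1.3333)
L = 169/16 (L = 9 + (-1 + 1/(-4 + 0))² = 9 + (-1 + 1/(-4))² = 9 + (-1 - ¼)² = 9 + (-5/4)² = 9 + 25/16 = 169/16 ≈ 10.563)
B(w) = 2*w/(-4/3 + w) (B(w) = (w + w)/(w - 4/3) = (2*w)/(-4/3 + w) = 2*w/(-4/3 + w))
B(L)² = (6*(169/16)/(-4 + 3*(169/16)))² = (6*(169/16)/(-4 + 507/16))² = (6*(169/16)/(443/16))² = (6*(169/16)*(16/443))² = (1014/443)² = 1028196/196249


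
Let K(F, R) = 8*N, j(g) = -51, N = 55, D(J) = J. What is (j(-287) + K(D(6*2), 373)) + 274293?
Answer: 274682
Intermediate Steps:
K(F, R) = 440 (K(F, R) = 8*55 = 440)
(j(-287) + K(D(6*2), 373)) + 274293 = (-51 + 440) + 274293 = 389 + 274293 = 274682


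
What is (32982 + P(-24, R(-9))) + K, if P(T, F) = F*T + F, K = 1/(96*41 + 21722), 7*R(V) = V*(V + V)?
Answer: 5828163391/179606 ≈ 32450.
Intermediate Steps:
R(V) = 2*V**2/7 (R(V) = (V*(V + V))/7 = (V*(2*V))/7 = (2*V**2)/7 = 2*V**2/7)
K = 1/25658 (K = 1/(3936 + 21722) = 1/25658 ≈ 3.8974e-5)
P(T, F) = F + F*T
(32982 + P(-24, R(-9))) + K = (32982 + ((2/7)*(-9)**2)*(1 - 24)) + 1/25658 = (32982 + ((2/7)*81)*(-23)) + 1/25658 = (32982 + (162/7)*(-23)) + 1/25658 = (32982 - 3726/7) + 1/25658 = 227148/7 + 1/25658 = 5828163391/179606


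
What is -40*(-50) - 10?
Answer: 1990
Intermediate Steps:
-40*(-50) - 10 = 2000 - 10 = 1990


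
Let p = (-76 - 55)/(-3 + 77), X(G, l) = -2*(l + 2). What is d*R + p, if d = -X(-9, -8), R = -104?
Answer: 92221/74 ≈ 1246.2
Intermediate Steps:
X(G, l) = -4 - 2*l (X(G, l) = -2*(2 + l) = -4 - 2*l)
p = -131/74 ≈ -1.7703
d = -12 (d = -(-4 - 2*(-8)) = -(-4 + 16) = -1*12 = -12)
d*R + p = -12*(-104) - 131/74 = 1248 - 131/74 = 92221/74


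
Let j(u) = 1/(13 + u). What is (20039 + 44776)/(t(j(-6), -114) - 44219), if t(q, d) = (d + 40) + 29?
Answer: -64815/44264 ≈ -1.4643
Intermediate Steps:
t(q, d) = 69 + d (t(q, d) = (40 + d) + 29 = 69 + d)
(20039 + 44776)/(t(j(-6), -114) - 44219) = (20039 + 44776)/((69 - 114) - 44219) = 64815/(-45 - 44219) = 64815/(-44264) = 64815*(-1/44264) = -64815/44264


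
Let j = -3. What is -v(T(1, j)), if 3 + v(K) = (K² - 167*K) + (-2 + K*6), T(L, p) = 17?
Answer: 2453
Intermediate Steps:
v(K) = -5 + K² - 161*K (v(K) = -3 + ((K² - 167*K) + (-2 + K*6)) = -3 + ((K² - 167*K) + (-2 + 6*K)) = -3 + (-2 + K² - 161*K) = -5 + K² - 161*K)
-v(T(1, j)) = -(-5 + 17² - 161*17) = -(-5 + 289 - 2737) = -1*(-2453) = 2453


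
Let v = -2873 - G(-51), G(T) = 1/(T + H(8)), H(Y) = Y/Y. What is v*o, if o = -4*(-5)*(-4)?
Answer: 1149192/5 ≈ 2.2984e+5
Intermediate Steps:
H(Y) = 1
G(T) = 1/(1 + T) (G(T) = 1/(T + 1) = 1/(1 + T))
v = -143649/50 (v = -2873 - 1/(1 - 51) = -2873 - 1/(-50) = -2873 - 1*(-1/50) = -2873 + 1/50 = -143649/50 ≈ -2873.0)
o = -80 (o = 20*(-4) = -80)
v*o = -143649/50*(-80) = 1149192/5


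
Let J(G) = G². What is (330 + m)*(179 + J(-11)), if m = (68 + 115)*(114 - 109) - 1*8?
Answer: 371100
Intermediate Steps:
m = 907 (m = 183*5 - 8 = 915 - 8 = 907)
(330 + m)*(179 + J(-11)) = (330 + 907)*(179 + (-11)²) = 1237*(179 + 121) = 1237*300 = 371100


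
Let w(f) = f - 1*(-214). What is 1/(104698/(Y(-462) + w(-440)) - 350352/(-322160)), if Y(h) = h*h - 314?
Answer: 2143411020/3385026559 ≈ 0.63320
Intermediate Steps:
Y(h) = -314 + h² (Y(h) = h² - 314 = -314 + h²)
w(f) = 214 + f (w(f) = f + 214 = 214 + f)
1/(104698/(Y(-462) + w(-440)) - 350352/(-322160)) = 1/(104698/((-314 + (-462)²) + (214 - 440)) - 350352/(-322160)) = 1/(104698/((-314 + 213444) - 226) - 350352*(-1/322160)) = 1/(104698/(213130 - 226) + 21897/20135) = 1/(104698/212904 + 21897/20135) = 1/(104698*(1/212904) + 21897/20135) = 1/(52349/106452 + 21897/20135) = 1/(3385026559/2143411020) = 2143411020/3385026559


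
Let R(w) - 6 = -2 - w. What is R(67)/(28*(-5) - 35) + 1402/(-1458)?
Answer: -10964/18225 ≈ -0.60159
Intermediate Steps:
R(w) = 4 - w (R(w) = 6 + (-2 - w) = 4 - w)
R(67)/(28*(-5) - 35) + 1402/(-1458) = (4 - 1*67)/(28*(-5) - 35) + 1402/(-1458) = (4 - 67)/(-140 - 35) + 1402*(-1/1458) = -63/(-175) - 701/729 = -63*(-1/175) - 701/729 = 9/25 - 701/729 = -10964/18225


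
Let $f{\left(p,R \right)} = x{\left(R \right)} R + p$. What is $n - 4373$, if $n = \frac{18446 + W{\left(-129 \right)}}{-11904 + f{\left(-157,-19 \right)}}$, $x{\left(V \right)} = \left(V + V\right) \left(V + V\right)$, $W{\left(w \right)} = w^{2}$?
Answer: $- \frac{172755468}{39497} \approx -4373.9$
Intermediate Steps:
$x{\left(V \right)} = 4 V^{2}$ ($x{\left(V \right)} = 2 V 2 V = 4 V^{2}$)
$f{\left(p,R \right)} = p + 4 R^{3}$ ($f{\left(p,R \right)} = 4 R^{2} R + p = 4 R^{3} + p = p + 4 R^{3}$)
$n = - \frac{35087}{39497}$ ($n = \frac{18446 + \left(-129\right)^{2}}{-11904 + \left(-157 + 4 \left(-19\right)^{3}\right)} = \frac{18446 + 16641}{-11904 + \left(-157 + 4 \left(-6859\right)\right)} = \frac{35087}{-11904 - 27593} = \frac{35087}{-39497} = 35087 \left(- \frac{1}{39497}\right) = - \frac{35087}{39497} \approx -0.88835$)
$n - 4373 = - \frac{35087}{39497} - 4373 = - \frac{172755468}{39497}$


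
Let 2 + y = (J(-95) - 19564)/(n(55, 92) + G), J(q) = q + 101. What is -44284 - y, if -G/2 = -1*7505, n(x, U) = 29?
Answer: -665937440/15039 ≈ -44281.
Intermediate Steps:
G = 15010 (G = -(-2)*7505 = -2*(-7505) = 15010)
J(q) = 101 + q
y = -49636/15039 (y = -2 + ((101 - 95) - 19564)/(29 + 15010) = -2 + (6 - 19564)/15039 = -2 - 19558*1/15039 = -2 - 19558/15039 = -49636/15039 ≈ -3.3005)
-44284 - y = -44284 - 1*(-49636/15039) = -44284 + 49636/15039 = -665937440/15039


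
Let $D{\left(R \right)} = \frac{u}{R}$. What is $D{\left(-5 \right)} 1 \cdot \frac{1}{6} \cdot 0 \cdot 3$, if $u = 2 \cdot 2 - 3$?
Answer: $0$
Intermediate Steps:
$u = 1$ ($u = 4 - 3 = 1$)
$D{\left(R \right)} = \frac{1}{R}$ ($D{\left(R \right)} = 1 \frac{1}{R} = \frac{1}{R}$)
$D{\left(-5 \right)} 1 \cdot \frac{1}{6} \cdot 0 \cdot 3 = \frac{1 \cdot \frac{1}{6} \cdot 0 \cdot 3}{-5} = - \frac{1 \cdot \frac{1}{6} \cdot 0}{5} = - \frac{\frac{1}{6} \cdot 0}{5} = \left(- \frac{1}{5}\right) 0 = 0$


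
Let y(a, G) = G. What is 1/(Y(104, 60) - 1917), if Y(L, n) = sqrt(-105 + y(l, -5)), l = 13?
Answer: -1917/3674999 - I*sqrt(110)/3674999 ≈ -0.00052163 - 2.8539e-6*I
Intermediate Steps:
Y(L, n) = I*sqrt(110) (Y(L, n) = sqrt(-105 - 5) = sqrt(-110) = I*sqrt(110))
1/(Y(104, 60) - 1917) = 1/(I*sqrt(110) - 1917) = 1/(-1917 + I*sqrt(110))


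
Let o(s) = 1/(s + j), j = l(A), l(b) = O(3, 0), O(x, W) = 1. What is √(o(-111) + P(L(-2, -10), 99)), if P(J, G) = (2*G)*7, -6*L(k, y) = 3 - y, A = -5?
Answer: √16770490/110 ≈ 37.229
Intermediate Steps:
L(k, y) = -½ + y/6 (L(k, y) = -(3 - y)/6 = -½ + y/6)
l(b) = 1
j = 1
P(J, G) = 14*G
o(s) = 1/(1 + s) (o(s) = 1/(s + 1) = 1/(1 + s))
√(o(-111) + P(L(-2, -10), 99)) = √(1/(1 - 111) + 14*99) = √(1/(-110) + 1386) = √(-1/110 + 1386) = √(152459/110) = √16770490/110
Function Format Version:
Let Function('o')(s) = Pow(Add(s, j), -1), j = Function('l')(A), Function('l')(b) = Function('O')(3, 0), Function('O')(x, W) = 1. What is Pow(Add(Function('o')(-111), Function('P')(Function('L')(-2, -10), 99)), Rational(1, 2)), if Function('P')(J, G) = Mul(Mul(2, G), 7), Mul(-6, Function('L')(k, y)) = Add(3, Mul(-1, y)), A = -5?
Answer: Mul(Rational(1, 110), Pow(16770490, Rational(1, 2))) ≈ 37.229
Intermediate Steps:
Function('L')(k, y) = Add(Rational(-1, 2), Mul(Rational(1, 6), y)) (Function('L')(k, y) = Mul(Rational(-1, 6), Add(3, Mul(-1, y))) = Add(Rational(-1, 2), Mul(Rational(1, 6), y)))
Function('l')(b) = 1
j = 1
Function('P')(J, G) = Mul(14, G)
Function('o')(s) = Pow(Add(1, s), -1) (Function('o')(s) = Pow(Add(s, 1), -1) = Pow(Add(1, s), -1))
Pow(Add(Function('o')(-111), Function('P')(Function('L')(-2, -10), 99)), Rational(1, 2)) = Pow(Add(Pow(Add(1, -111), -1), Mul(14, 99)), Rational(1, 2)) = Pow(Add(Pow(-110, -1), 1386), Rational(1, 2)) = Pow(Add(Rational(-1, 110), 1386), Rational(1, 2)) = Pow(Rational(152459, 110), Rational(1, 2)) = Mul(Rational(1, 110), Pow(16770490, Rational(1, 2)))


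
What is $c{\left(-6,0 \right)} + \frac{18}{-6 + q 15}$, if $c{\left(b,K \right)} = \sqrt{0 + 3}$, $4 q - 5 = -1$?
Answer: $2 + \sqrt{3} \approx 3.7321$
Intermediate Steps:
$q = 1$ ($q = \frac{5}{4} + \frac{1}{4} \left(-1\right) = \frac{5}{4} - \frac{1}{4} = 1$)
$c{\left(b,K \right)} = \sqrt{3}$
$c{\left(-6,0 \right)} + \frac{18}{-6 + q 15} = \sqrt{3} + \frac{18}{-6 + 1 \cdot 15} = \sqrt{3} + \frac{18}{-6 + 15} = \sqrt{3} + \frac{18}{9} = \sqrt{3} + 18 \cdot \frac{1}{9} = \sqrt{3} + 2 = 2 + \sqrt{3}$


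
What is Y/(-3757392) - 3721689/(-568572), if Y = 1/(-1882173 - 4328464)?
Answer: 7237381824935639969/1105673434552774224 ≈ 6.5457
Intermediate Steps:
Y = -1/6210637 (Y = 1/(-6210637) = -1/6210637 ≈ -1.6101e-7)
Y/(-3757392) - 3721689/(-568572) = -1/6210637/(-3757392) - 3721689/(-568572) = -1/6210637*(-1/3757392) - 3721689*(-1/568572) = 1/23335797778704 + 1240563/189524 = 7237381824935639969/1105673434552774224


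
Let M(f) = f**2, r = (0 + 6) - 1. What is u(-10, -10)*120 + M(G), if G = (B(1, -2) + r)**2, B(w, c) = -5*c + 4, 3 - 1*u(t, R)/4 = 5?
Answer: 129361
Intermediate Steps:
u(t, R) = -8 (u(t, R) = 12 - 4*5 = 12 - 20 = -8)
B(w, c) = 4 - 5*c
r = 5 (r = 6 - 1 = 5)
G = 361 (G = ((4 - 5*(-2)) + 5)**2 = ((4 + 10) + 5)**2 = (14 + 5)**2 = 19**2 = 361)
u(-10, -10)*120 + M(G) = -8*120 + 361**2 = -960 + 130321 = 129361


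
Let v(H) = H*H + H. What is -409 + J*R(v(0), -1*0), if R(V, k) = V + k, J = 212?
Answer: -409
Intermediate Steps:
v(H) = H + H**2 (v(H) = H**2 + H = H + H**2)
-409 + J*R(v(0), -1*0) = -409 + 212*(0*(1 + 0) - 1*0) = -409 + 212*(0*1 + 0) = -409 + 212*(0 + 0) = -409 + 212*0 = -409 + 0 = -409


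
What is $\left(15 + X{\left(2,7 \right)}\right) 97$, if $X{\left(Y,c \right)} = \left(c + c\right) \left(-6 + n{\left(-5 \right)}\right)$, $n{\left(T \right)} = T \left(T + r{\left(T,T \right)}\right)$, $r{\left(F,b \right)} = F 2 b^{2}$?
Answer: $1724757$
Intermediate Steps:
$r{\left(F,b \right)} = 2 F b^{2}$
$n{\left(T \right)} = T \left(T + 2 T^{3}\right)$ ($n{\left(T \right)} = T \left(T + 2 T T^{2}\right) = T \left(T + 2 T^{3}\right)$)
$X{\left(Y,c \right)} = 2538 c$ ($X{\left(Y,c \right)} = \left(c + c\right) \left(-6 + \left(\left(-5\right)^{2} + 2 \left(-5\right)^{4}\right)\right) = 2 c \left(-6 + \left(25 + 2 \cdot 625\right)\right) = 2 c \left(-6 + \left(25 + 1250\right)\right) = 2 c \left(-6 + 1275\right) = 2 c 1269 = 2538 c$)
$\left(15 + X{\left(2,7 \right)}\right) 97 = \left(15 + 2538 \cdot 7\right) 97 = \left(15 + 17766\right) 97 = 17781 \cdot 97 = 1724757$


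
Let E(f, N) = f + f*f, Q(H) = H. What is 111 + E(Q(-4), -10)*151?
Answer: 1923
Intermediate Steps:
E(f, N) = f + f**2
111 + E(Q(-4), -10)*151 = 111 - 4*(1 - 4)*151 = 111 - 4*(-3)*151 = 111 + 12*151 = 111 + 1812 = 1923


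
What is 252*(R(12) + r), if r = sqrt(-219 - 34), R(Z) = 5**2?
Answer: 6300 + 252*I*sqrt(253) ≈ 6300.0 + 4008.3*I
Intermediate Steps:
R(Z) = 25
r = I*sqrt(253) (r = sqrt(-253) = I*sqrt(253) ≈ 15.906*I)
252*(R(12) + r) = 252*(25 + I*sqrt(253)) = 6300 + 252*I*sqrt(253)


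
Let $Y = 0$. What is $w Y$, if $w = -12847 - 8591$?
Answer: $0$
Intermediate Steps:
$w = -21438$ ($w = -12847 - 8591 = -21438$)
$w Y = \left(-21438\right) 0 = 0$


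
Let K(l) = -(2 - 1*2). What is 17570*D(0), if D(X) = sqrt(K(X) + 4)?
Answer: 35140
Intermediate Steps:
K(l) = 0 (K(l) = -(2 - 2) = -1*0 = 0)
D(X) = 2 (D(X) = sqrt(0 + 4) = sqrt(4) = 2)
17570*D(0) = 17570*2 = 35140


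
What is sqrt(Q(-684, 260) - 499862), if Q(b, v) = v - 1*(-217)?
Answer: I*sqrt(499385) ≈ 706.67*I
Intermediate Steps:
Q(b, v) = 217 + v (Q(b, v) = v + 217 = 217 + v)
sqrt(Q(-684, 260) - 499862) = sqrt((217 + 260) - 499862) = sqrt(477 - 499862) = sqrt(-499385) = I*sqrt(499385)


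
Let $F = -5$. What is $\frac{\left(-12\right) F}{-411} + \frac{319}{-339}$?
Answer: $- \frac{50483}{46443} \approx -1.087$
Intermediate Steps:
$\frac{\left(-12\right) F}{-411} + \frac{319}{-339} = \frac{\left(-12\right) \left(-5\right)}{-411} + \frac{319}{-339} = 60 \left(- \frac{1}{411}\right) + 319 \left(- \frac{1}{339}\right) = - \frac{20}{137} - \frac{319}{339} = - \frac{50483}{46443}$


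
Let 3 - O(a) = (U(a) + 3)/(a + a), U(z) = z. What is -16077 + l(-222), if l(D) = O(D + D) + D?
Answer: -4823763/296 ≈ -16297.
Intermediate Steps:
O(a) = 3 - (3 + a)/(2*a) (O(a) = 3 - (a + 3)/(a + a) = 3 - (3 + a)/(2*a))
l(D) = D + (-3 + 10*D)/(4*D) (l(D) = (-3 + 5*(D + D))/(2*(D + D)) + D = (-3 + 5*(2*D))/(2*((2*D))) + D = (1/(2*D))*(-3 + 10*D)/2 + D = (-3 + 10*D)/(4*D) + D = D + (-3 + 10*D)/(4*D))
-16077 + l(-222) = -16077 + (5/2 - 222 - ¾/(-222)) = -16077 + (5/2 - 222 - ¾*(-1/222)) = -16077 + (5/2 - 222 + 1/296) = -16077 - 64971/296 = -4823763/296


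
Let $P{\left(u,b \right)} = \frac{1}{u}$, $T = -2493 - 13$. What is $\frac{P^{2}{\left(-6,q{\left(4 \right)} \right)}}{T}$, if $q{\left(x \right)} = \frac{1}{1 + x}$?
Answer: $- \frac{1}{90216} \approx -1.1085 \cdot 10^{-5}$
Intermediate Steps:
$T = -2506$
$\frac{P^{2}{\left(-6,q{\left(4 \right)} \right)}}{T} = \frac{\left(\frac{1}{-6}\right)^{2}}{-2506} = \left(- \frac{1}{6}\right)^{2} \left(- \frac{1}{2506}\right) = \frac{1}{36} \left(- \frac{1}{2506}\right) = - \frac{1}{90216}$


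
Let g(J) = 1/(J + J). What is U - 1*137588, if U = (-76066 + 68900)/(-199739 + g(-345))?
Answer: -18962360970128/137819911 ≈ -1.3759e+5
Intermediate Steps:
g(J) = 1/(2*J)
U = 4944540/137819911 (U = (-76066 + 68900)/(-199739 + (½)/(-345)) = -7166/(-199739 + (½)*(-1/345)) = -7166/(-199739 - 1/690) = -7166/(-137819911/690) = -7166*(-690/137819911) = 4944540/137819911 ≈ 0.035877)
U - 1*137588 = 4944540/137819911 - 1*137588 = 4944540/137819911 - 137588 = -18962360970128/137819911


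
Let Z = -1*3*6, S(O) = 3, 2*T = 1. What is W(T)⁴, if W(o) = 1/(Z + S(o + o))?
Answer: 1/50625 ≈ 1.9753e-5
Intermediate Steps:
T = ½ (T = (½)*1 = ½ ≈ 0.50000)
Z = -18 (Z = -3*6 = -18)
W(o) = -1/15 (W(o) = 1/(-18 + 3) = 1/(-15) = -1/15)
W(T)⁴ = (-1/15)⁴ = 1/50625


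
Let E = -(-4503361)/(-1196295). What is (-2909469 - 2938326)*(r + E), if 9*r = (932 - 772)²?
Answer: -1324834060388067/79753 ≈ -1.6612e+10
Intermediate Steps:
r = 25600/9 (r = (932 - 772)²/9 = (⅑)*160² = (⅑)*25600 = 25600/9 ≈ 2844.4)
E = -4503361/1196295 (E = -(-4503361)*(-1)/1196295 = -1*4503361/1196295 = -4503361/1196295 ≈ -3.7644)
(-2909469 - 2938326)*(r + E) = (-2909469 - 2938326)*(25600/9 - 4503361/1196295) = -5847795*10194873917/3588885 = -1324834060388067/79753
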